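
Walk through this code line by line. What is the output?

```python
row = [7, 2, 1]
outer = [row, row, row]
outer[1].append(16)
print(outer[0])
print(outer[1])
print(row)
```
[7, 2, 1, 16]
[7, 2, 1, 16]
[7, 2, 1, 16]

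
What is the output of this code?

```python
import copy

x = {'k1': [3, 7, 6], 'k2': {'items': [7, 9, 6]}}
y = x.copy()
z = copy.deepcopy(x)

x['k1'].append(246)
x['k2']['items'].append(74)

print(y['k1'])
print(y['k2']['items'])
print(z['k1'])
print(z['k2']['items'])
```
[3, 7, 6, 246]
[7, 9, 6, 74]
[3, 7, 6]
[7, 9, 6]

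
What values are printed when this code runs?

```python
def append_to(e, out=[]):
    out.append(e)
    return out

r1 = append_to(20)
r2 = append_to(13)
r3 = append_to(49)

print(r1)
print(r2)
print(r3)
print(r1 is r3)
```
[20, 13, 49]
[20, 13, 49]
[20, 13, 49]
True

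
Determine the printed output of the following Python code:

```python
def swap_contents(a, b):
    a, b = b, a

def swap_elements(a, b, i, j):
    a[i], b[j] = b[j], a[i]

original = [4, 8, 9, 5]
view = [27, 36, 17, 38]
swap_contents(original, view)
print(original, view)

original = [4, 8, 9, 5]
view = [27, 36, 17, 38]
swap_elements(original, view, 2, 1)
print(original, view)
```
[4, 8, 9, 5] [27, 36, 17, 38]
[4, 8, 36, 5] [27, 9, 17, 38]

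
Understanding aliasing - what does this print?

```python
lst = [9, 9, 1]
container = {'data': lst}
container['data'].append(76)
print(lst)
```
[9, 9, 1, 76]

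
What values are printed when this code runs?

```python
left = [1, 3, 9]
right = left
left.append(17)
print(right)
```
[1, 3, 9, 17]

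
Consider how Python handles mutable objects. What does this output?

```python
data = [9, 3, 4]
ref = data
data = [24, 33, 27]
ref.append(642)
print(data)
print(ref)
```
[24, 33, 27]
[9, 3, 4, 642]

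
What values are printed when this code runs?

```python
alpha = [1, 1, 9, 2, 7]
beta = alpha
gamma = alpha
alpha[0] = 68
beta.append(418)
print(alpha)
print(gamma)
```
[68, 1, 9, 2, 7, 418]
[68, 1, 9, 2, 7, 418]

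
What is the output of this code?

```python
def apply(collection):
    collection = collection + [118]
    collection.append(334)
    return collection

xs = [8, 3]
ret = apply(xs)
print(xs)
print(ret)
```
[8, 3]
[8, 3, 118, 334]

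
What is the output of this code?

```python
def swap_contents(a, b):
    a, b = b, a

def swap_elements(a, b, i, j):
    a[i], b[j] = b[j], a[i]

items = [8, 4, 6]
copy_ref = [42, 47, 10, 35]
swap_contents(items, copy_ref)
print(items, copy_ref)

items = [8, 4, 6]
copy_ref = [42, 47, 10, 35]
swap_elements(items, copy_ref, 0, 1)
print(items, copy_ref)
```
[8, 4, 6] [42, 47, 10, 35]
[47, 4, 6] [42, 8, 10, 35]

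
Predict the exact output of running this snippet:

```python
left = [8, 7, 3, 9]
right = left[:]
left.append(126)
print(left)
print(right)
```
[8, 7, 3, 9, 126]
[8, 7, 3, 9]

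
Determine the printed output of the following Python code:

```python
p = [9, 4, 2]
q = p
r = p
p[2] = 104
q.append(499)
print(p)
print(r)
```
[9, 4, 104, 499]
[9, 4, 104, 499]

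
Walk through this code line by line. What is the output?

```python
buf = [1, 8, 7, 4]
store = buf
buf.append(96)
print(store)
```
[1, 8, 7, 4, 96]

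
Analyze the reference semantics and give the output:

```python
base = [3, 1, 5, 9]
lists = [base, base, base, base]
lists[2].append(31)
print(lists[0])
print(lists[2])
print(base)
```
[3, 1, 5, 9, 31]
[3, 1, 5, 9, 31]
[3, 1, 5, 9, 31]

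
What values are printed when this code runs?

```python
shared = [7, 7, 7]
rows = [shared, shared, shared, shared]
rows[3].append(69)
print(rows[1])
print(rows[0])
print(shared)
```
[7, 7, 7, 69]
[7, 7, 7, 69]
[7, 7, 7, 69]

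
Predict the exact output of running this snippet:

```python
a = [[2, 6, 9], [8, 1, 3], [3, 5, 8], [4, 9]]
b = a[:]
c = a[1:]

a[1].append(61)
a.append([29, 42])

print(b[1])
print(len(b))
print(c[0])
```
[8, 1, 3, 61]
4
[8, 1, 3, 61]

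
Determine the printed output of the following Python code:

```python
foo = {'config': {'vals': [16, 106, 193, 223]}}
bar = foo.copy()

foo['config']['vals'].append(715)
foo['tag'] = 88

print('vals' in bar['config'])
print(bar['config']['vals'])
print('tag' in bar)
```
True
[16, 106, 193, 223, 715]
False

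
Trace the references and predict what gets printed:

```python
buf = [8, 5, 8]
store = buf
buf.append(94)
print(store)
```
[8, 5, 8, 94]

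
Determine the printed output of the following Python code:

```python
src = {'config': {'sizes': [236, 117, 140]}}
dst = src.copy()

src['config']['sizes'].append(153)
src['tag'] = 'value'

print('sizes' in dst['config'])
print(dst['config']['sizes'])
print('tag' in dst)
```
True
[236, 117, 140, 153]
False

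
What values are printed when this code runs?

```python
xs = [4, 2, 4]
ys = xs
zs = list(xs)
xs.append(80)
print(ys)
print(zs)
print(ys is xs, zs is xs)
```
[4, 2, 4, 80]
[4, 2, 4]
True False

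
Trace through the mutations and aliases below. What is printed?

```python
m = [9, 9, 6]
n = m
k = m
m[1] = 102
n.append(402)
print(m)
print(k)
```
[9, 102, 6, 402]
[9, 102, 6, 402]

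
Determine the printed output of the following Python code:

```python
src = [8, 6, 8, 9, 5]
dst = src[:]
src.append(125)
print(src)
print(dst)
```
[8, 6, 8, 9, 5, 125]
[8, 6, 8, 9, 5]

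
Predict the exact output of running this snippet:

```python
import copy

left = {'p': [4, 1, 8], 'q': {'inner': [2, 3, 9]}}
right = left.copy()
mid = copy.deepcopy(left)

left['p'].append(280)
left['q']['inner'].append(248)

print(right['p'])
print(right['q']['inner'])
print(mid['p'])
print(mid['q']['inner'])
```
[4, 1, 8, 280]
[2, 3, 9, 248]
[4, 1, 8]
[2, 3, 9]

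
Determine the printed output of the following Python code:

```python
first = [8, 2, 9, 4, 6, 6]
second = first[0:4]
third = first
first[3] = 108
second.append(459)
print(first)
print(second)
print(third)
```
[8, 2, 9, 108, 6, 6]
[8, 2, 9, 4, 459]
[8, 2, 9, 108, 6, 6]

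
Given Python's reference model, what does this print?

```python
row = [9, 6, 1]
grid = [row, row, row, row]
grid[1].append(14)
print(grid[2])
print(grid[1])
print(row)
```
[9, 6, 1, 14]
[9, 6, 1, 14]
[9, 6, 1, 14]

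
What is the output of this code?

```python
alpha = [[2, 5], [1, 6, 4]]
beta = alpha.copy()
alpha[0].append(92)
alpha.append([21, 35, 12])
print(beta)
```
[[2, 5, 92], [1, 6, 4]]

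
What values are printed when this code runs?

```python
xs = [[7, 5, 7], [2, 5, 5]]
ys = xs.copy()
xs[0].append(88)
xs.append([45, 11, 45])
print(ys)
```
[[7, 5, 7, 88], [2, 5, 5]]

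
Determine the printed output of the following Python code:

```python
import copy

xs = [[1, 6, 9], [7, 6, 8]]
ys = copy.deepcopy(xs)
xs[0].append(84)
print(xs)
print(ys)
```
[[1, 6, 9, 84], [7, 6, 8]]
[[1, 6, 9], [7, 6, 8]]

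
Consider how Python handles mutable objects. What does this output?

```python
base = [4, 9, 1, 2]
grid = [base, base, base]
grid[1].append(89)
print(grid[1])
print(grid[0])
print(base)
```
[4, 9, 1, 2, 89]
[4, 9, 1, 2, 89]
[4, 9, 1, 2, 89]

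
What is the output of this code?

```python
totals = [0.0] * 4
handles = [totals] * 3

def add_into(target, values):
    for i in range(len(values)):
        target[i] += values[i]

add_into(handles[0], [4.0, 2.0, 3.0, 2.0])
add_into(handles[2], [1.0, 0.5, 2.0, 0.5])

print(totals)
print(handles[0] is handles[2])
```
[5.0, 2.5, 5.0, 2.5]
True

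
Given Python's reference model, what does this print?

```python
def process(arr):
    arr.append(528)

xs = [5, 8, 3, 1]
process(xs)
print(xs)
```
[5, 8, 3, 1, 528]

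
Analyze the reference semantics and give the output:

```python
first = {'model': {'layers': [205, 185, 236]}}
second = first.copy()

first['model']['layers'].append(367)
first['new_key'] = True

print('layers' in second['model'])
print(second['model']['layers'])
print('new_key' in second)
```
True
[205, 185, 236, 367]
False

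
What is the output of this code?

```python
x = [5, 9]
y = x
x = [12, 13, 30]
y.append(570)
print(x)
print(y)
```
[12, 13, 30]
[5, 9, 570]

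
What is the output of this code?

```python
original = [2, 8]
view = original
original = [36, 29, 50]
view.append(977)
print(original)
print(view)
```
[36, 29, 50]
[2, 8, 977]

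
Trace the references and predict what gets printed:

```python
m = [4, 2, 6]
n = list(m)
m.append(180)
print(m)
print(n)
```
[4, 2, 6, 180]
[4, 2, 6]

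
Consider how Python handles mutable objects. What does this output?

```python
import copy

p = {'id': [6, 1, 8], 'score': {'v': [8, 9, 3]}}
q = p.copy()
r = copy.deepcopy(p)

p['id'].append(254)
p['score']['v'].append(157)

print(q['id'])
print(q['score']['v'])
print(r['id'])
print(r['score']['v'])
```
[6, 1, 8, 254]
[8, 9, 3, 157]
[6, 1, 8]
[8, 9, 3]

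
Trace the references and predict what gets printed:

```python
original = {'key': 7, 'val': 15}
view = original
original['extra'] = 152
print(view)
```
{'key': 7, 'val': 15, 'extra': 152}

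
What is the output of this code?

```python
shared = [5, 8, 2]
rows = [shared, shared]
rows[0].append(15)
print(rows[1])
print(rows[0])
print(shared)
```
[5, 8, 2, 15]
[5, 8, 2, 15]
[5, 8, 2, 15]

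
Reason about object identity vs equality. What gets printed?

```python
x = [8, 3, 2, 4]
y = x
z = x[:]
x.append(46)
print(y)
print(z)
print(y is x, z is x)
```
[8, 3, 2, 4, 46]
[8, 3, 2, 4]
True False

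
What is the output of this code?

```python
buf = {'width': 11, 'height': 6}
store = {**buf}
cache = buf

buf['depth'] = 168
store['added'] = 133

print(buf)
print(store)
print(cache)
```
{'width': 11, 'height': 6, 'depth': 168}
{'width': 11, 'height': 6, 'added': 133}
{'width': 11, 'height': 6, 'depth': 168}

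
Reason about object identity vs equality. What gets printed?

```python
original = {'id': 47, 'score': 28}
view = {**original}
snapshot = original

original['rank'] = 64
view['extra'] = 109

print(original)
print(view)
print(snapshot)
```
{'id': 47, 'score': 28, 'rank': 64}
{'id': 47, 'score': 28, 'extra': 109}
{'id': 47, 'score': 28, 'rank': 64}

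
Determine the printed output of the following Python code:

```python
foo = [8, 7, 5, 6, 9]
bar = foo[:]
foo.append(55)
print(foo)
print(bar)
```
[8, 7, 5, 6, 9, 55]
[8, 7, 5, 6, 9]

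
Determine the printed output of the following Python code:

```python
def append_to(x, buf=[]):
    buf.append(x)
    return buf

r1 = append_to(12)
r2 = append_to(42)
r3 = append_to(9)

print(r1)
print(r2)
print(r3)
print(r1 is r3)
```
[12, 42, 9]
[12, 42, 9]
[12, 42, 9]
True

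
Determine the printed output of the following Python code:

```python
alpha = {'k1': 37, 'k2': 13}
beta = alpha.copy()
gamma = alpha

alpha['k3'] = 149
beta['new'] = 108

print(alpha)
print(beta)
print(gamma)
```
{'k1': 37, 'k2': 13, 'k3': 149}
{'k1': 37, 'k2': 13, 'new': 108}
{'k1': 37, 'k2': 13, 'k3': 149}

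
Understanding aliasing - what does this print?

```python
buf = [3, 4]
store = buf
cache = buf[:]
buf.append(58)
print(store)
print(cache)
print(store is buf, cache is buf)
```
[3, 4, 58]
[3, 4]
True False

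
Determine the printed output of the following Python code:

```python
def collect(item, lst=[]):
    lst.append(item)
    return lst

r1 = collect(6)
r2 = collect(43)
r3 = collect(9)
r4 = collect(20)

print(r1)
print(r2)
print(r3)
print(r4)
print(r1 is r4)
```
[6, 43, 9, 20]
[6, 43, 9, 20]
[6, 43, 9, 20]
[6, 43, 9, 20]
True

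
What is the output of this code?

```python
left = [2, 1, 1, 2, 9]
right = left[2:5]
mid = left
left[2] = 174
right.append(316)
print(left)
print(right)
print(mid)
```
[2, 1, 174, 2, 9]
[1, 2, 9, 316]
[2, 1, 174, 2, 9]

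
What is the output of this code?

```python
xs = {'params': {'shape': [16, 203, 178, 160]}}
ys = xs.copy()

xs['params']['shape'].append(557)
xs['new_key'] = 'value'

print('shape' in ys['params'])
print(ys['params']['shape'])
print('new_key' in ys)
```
True
[16, 203, 178, 160, 557]
False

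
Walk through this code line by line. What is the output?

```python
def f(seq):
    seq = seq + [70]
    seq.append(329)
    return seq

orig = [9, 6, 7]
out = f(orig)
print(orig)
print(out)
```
[9, 6, 7]
[9, 6, 7, 70, 329]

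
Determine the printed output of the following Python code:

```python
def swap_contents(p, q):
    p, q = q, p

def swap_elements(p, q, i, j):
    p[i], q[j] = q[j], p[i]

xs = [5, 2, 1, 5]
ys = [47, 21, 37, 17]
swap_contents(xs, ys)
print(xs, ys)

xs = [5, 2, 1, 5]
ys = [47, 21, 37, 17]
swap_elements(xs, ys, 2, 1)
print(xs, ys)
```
[5, 2, 1, 5] [47, 21, 37, 17]
[5, 2, 21, 5] [47, 1, 37, 17]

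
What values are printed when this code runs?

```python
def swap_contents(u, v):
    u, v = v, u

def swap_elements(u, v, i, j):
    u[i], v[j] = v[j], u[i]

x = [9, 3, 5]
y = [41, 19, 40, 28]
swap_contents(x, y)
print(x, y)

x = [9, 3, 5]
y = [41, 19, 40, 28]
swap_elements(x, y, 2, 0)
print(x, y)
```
[9, 3, 5] [41, 19, 40, 28]
[9, 3, 41] [5, 19, 40, 28]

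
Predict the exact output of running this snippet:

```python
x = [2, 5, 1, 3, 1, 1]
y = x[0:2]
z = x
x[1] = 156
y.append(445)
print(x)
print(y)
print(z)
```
[2, 156, 1, 3, 1, 1]
[2, 5, 445]
[2, 156, 1, 3, 1, 1]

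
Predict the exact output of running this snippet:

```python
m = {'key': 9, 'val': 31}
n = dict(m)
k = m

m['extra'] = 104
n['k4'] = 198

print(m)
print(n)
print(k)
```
{'key': 9, 'val': 31, 'extra': 104}
{'key': 9, 'val': 31, 'k4': 198}
{'key': 9, 'val': 31, 'extra': 104}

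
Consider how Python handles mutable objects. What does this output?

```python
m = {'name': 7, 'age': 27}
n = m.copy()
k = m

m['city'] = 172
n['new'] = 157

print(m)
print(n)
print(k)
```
{'name': 7, 'age': 27, 'city': 172}
{'name': 7, 'age': 27, 'new': 157}
{'name': 7, 'age': 27, 'city': 172}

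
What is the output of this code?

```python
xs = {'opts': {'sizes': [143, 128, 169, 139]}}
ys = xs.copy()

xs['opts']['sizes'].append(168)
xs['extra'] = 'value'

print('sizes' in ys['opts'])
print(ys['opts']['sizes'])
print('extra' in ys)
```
True
[143, 128, 169, 139, 168]
False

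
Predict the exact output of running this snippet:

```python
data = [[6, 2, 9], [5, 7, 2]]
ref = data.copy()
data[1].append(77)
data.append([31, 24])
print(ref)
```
[[6, 2, 9], [5, 7, 2, 77]]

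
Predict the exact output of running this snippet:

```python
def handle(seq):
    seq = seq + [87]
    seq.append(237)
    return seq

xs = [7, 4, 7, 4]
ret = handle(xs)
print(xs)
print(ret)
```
[7, 4, 7, 4]
[7, 4, 7, 4, 87, 237]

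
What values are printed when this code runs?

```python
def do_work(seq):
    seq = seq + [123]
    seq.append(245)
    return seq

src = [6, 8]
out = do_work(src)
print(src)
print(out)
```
[6, 8]
[6, 8, 123, 245]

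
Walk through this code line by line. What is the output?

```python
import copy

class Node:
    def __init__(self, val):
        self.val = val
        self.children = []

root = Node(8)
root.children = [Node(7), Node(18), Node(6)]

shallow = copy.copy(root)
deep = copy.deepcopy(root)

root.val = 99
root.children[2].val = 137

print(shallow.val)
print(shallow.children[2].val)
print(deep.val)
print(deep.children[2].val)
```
8
137
8
6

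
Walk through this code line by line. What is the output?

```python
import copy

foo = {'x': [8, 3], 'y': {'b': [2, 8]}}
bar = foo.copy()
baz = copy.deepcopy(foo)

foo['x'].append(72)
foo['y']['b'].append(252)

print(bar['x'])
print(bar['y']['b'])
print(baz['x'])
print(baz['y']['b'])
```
[8, 3, 72]
[2, 8, 252]
[8, 3]
[2, 8]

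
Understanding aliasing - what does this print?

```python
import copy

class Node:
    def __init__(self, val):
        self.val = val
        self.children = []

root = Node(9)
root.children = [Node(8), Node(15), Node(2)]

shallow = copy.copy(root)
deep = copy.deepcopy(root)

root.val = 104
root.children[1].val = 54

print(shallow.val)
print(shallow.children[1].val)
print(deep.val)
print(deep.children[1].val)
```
9
54
9
15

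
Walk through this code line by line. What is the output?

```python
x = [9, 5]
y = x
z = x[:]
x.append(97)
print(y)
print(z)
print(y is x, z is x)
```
[9, 5, 97]
[9, 5]
True False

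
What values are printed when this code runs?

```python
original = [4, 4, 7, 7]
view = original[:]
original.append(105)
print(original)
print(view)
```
[4, 4, 7, 7, 105]
[4, 4, 7, 7]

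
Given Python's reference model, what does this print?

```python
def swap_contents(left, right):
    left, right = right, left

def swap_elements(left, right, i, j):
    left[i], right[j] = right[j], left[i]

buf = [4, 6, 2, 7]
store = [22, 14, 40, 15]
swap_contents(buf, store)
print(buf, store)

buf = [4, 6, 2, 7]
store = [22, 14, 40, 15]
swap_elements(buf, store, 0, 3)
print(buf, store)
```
[4, 6, 2, 7] [22, 14, 40, 15]
[15, 6, 2, 7] [22, 14, 40, 4]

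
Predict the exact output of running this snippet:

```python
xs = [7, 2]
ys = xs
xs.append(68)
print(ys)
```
[7, 2, 68]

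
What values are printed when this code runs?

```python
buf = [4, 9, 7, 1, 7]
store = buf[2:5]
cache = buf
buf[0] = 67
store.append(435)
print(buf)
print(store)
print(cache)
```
[67, 9, 7, 1, 7]
[7, 1, 7, 435]
[67, 9, 7, 1, 7]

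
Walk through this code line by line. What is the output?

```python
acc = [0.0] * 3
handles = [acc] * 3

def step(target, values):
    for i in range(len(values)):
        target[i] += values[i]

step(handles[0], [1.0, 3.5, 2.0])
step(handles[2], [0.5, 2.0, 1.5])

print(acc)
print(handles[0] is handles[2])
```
[1.5, 5.5, 3.5]
True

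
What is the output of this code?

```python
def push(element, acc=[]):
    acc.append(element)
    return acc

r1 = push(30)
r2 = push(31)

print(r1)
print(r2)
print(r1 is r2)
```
[30, 31]
[30, 31]
True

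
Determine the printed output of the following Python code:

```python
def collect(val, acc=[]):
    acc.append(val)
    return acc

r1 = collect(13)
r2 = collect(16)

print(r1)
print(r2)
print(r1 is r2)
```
[13, 16]
[13, 16]
True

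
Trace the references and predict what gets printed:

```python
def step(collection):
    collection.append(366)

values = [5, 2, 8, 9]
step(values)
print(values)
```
[5, 2, 8, 9, 366]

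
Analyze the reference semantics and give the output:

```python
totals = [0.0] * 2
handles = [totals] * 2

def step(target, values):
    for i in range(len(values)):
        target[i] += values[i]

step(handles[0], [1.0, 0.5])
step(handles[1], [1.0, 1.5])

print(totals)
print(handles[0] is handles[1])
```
[2.0, 2.0]
True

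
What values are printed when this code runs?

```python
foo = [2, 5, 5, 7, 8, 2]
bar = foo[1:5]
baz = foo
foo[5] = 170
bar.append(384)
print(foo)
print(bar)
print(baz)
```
[2, 5, 5, 7, 8, 170]
[5, 5, 7, 8, 384]
[2, 5, 5, 7, 8, 170]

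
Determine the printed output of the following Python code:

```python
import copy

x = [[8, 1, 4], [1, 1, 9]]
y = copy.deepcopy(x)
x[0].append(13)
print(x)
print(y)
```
[[8, 1, 4, 13], [1, 1, 9]]
[[8, 1, 4], [1, 1, 9]]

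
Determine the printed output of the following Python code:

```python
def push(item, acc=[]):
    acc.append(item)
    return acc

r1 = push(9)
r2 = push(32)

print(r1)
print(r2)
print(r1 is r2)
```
[9, 32]
[9, 32]
True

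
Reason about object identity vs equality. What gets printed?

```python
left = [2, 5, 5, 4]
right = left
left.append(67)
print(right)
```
[2, 5, 5, 4, 67]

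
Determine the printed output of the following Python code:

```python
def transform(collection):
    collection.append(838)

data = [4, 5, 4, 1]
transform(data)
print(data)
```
[4, 5, 4, 1, 838]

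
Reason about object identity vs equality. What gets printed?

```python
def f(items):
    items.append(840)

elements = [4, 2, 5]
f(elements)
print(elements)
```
[4, 2, 5, 840]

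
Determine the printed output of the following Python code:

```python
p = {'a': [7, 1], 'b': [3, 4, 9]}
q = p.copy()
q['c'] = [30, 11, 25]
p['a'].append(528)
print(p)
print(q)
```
{'a': [7, 1, 528], 'b': [3, 4, 9]}
{'a': [7, 1, 528], 'b': [3, 4, 9], 'c': [30, 11, 25]}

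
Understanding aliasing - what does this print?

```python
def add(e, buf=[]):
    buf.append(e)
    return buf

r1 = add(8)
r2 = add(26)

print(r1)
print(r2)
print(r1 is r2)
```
[8, 26]
[8, 26]
True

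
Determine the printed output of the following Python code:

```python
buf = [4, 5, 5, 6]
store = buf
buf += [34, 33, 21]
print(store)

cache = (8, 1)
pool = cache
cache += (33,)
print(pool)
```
[4, 5, 5, 6, 34, 33, 21]
(8, 1)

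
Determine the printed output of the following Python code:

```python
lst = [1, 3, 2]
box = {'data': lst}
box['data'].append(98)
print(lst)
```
[1, 3, 2, 98]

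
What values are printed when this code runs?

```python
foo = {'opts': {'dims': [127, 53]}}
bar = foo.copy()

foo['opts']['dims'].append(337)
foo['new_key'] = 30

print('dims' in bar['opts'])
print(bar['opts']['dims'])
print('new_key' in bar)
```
True
[127, 53, 337]
False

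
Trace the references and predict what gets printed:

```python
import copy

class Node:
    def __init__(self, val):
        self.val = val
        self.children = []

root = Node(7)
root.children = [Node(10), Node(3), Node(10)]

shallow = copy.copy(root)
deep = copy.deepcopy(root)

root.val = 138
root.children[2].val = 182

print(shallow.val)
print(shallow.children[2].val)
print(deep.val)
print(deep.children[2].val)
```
7
182
7
10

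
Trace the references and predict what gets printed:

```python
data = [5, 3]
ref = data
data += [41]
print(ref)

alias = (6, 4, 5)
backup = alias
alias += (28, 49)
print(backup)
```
[5, 3, 41]
(6, 4, 5)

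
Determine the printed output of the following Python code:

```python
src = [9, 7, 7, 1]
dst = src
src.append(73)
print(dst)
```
[9, 7, 7, 1, 73]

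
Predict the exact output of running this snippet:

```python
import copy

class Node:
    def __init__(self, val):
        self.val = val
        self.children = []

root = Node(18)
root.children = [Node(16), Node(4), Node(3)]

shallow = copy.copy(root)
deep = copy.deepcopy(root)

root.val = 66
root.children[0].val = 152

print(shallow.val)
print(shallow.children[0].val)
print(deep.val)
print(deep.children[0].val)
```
18
152
18
16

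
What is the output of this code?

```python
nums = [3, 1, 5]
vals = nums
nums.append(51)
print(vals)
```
[3, 1, 5, 51]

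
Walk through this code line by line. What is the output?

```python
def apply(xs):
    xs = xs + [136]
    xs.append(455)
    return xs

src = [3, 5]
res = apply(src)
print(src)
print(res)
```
[3, 5]
[3, 5, 136, 455]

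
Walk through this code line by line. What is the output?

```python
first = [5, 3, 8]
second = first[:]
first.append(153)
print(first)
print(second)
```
[5, 3, 8, 153]
[5, 3, 8]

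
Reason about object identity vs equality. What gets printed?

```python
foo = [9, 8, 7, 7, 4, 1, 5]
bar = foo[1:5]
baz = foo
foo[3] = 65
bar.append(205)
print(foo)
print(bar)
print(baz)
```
[9, 8, 7, 65, 4, 1, 5]
[8, 7, 7, 4, 205]
[9, 8, 7, 65, 4, 1, 5]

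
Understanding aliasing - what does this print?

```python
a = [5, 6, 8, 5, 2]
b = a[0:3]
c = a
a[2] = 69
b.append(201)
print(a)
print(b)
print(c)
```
[5, 6, 69, 5, 2]
[5, 6, 8, 201]
[5, 6, 69, 5, 2]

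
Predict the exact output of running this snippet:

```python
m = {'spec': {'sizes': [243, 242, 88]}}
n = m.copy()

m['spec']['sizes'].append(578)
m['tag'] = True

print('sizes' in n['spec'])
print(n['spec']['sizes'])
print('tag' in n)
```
True
[243, 242, 88, 578]
False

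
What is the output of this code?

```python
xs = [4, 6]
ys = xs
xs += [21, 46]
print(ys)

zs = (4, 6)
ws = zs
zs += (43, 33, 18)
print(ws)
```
[4, 6, 21, 46]
(4, 6)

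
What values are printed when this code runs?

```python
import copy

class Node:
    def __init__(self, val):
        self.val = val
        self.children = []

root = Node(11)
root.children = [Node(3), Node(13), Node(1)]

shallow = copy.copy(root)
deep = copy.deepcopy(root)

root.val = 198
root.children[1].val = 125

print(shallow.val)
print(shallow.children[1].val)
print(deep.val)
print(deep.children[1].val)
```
11
125
11
13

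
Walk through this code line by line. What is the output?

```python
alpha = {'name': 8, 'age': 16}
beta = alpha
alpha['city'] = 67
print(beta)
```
{'name': 8, 'age': 16, 'city': 67}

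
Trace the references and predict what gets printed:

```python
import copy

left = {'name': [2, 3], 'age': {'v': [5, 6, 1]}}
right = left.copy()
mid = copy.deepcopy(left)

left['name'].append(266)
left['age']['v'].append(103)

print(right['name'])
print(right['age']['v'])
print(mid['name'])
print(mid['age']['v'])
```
[2, 3, 266]
[5, 6, 1, 103]
[2, 3]
[5, 6, 1]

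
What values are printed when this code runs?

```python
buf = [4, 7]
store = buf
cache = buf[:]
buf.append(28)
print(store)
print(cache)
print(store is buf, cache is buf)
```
[4, 7, 28]
[4, 7]
True False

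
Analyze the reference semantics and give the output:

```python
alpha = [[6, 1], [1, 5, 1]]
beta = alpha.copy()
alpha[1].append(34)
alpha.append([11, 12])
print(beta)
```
[[6, 1], [1, 5, 1, 34]]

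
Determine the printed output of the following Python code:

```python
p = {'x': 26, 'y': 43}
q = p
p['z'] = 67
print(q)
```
{'x': 26, 'y': 43, 'z': 67}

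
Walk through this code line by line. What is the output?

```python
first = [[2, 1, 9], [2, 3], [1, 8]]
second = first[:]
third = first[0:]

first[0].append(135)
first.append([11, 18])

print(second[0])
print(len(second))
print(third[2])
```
[2, 1, 9, 135]
3
[1, 8]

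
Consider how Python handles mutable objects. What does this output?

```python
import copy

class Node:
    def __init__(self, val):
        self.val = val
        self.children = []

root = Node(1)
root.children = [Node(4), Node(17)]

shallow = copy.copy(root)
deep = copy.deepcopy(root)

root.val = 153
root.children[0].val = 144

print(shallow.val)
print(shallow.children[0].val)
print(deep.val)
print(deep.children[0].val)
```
1
144
1
4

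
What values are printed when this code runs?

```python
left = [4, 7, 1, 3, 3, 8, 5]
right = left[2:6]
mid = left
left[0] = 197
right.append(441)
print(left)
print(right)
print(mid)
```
[197, 7, 1, 3, 3, 8, 5]
[1, 3, 3, 8, 441]
[197, 7, 1, 3, 3, 8, 5]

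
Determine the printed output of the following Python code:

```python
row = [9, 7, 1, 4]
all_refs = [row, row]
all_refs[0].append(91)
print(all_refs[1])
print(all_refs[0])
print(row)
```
[9, 7, 1, 4, 91]
[9, 7, 1, 4, 91]
[9, 7, 1, 4, 91]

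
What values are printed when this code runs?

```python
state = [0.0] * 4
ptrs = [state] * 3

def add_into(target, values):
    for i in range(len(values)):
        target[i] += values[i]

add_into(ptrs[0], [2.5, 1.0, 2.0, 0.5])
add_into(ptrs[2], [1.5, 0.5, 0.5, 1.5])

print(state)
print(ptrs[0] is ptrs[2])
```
[4.0, 1.5, 2.5, 2.0]
True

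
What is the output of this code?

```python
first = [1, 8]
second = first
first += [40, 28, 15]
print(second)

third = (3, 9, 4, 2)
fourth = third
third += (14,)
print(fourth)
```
[1, 8, 40, 28, 15]
(3, 9, 4, 2)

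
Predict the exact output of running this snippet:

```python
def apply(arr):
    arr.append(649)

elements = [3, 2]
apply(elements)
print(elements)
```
[3, 2, 649]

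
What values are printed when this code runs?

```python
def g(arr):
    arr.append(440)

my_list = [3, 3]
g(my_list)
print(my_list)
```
[3, 3, 440]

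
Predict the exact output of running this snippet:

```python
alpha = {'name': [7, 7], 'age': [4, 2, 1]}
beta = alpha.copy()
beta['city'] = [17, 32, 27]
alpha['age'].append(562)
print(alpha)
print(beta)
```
{'name': [7, 7], 'age': [4, 2, 1, 562]}
{'name': [7, 7], 'age': [4, 2, 1, 562], 'city': [17, 32, 27]}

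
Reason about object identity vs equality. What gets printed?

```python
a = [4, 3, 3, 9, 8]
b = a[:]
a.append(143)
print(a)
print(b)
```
[4, 3, 3, 9, 8, 143]
[4, 3, 3, 9, 8]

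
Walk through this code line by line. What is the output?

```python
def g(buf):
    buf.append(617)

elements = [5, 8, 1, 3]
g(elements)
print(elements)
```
[5, 8, 1, 3, 617]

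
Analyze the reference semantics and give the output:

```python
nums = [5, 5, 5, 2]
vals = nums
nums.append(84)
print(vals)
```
[5, 5, 5, 2, 84]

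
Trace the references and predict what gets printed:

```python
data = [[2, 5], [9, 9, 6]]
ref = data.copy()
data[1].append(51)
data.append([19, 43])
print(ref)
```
[[2, 5], [9, 9, 6, 51]]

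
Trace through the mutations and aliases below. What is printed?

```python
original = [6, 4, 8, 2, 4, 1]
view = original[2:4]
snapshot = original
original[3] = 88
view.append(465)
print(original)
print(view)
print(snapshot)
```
[6, 4, 8, 88, 4, 1]
[8, 2, 465]
[6, 4, 8, 88, 4, 1]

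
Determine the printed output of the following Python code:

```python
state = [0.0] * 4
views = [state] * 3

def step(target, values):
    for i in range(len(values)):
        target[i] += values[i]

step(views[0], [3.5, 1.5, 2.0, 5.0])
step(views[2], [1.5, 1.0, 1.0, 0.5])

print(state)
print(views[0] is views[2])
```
[5.0, 2.5, 3.0, 5.5]
True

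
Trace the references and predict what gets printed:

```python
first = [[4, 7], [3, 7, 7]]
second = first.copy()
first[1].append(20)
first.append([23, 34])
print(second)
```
[[4, 7], [3, 7, 7, 20]]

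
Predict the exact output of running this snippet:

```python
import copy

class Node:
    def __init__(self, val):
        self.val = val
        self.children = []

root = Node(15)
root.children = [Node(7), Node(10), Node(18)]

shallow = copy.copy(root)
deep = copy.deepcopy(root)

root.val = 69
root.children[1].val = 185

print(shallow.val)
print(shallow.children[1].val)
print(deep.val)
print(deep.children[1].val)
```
15
185
15
10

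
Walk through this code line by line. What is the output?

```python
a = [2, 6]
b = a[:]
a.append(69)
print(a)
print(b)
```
[2, 6, 69]
[2, 6]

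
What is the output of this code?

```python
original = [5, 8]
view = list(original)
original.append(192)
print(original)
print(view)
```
[5, 8, 192]
[5, 8]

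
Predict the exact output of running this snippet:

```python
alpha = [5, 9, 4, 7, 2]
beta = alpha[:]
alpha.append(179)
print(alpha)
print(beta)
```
[5, 9, 4, 7, 2, 179]
[5, 9, 4, 7, 2]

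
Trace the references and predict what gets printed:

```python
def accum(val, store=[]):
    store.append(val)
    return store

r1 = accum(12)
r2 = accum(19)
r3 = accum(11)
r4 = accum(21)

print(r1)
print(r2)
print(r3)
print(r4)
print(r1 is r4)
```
[12, 19, 11, 21]
[12, 19, 11, 21]
[12, 19, 11, 21]
[12, 19, 11, 21]
True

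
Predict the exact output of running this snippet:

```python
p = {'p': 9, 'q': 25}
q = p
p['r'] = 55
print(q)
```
{'p': 9, 'q': 25, 'r': 55}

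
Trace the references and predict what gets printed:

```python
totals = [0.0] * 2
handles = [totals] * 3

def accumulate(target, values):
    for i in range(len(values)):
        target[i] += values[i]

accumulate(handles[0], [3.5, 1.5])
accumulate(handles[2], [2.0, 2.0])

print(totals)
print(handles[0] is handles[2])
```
[5.5, 3.5]
True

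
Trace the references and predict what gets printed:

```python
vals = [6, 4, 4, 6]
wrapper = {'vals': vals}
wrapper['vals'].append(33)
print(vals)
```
[6, 4, 4, 6, 33]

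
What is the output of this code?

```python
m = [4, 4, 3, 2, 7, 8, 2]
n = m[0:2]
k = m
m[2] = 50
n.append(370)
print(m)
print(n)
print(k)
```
[4, 4, 50, 2, 7, 8, 2]
[4, 4, 370]
[4, 4, 50, 2, 7, 8, 2]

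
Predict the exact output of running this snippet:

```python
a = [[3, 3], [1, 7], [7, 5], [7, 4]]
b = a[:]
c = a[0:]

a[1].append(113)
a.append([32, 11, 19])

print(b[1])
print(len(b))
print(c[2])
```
[1, 7, 113]
4
[7, 5]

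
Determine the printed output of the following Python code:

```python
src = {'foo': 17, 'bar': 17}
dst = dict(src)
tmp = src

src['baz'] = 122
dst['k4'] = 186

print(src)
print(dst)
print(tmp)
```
{'foo': 17, 'bar': 17, 'baz': 122}
{'foo': 17, 'bar': 17, 'k4': 186}
{'foo': 17, 'bar': 17, 'baz': 122}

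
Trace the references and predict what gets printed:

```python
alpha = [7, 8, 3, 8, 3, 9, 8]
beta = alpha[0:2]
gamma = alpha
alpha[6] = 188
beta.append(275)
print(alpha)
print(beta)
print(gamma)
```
[7, 8, 3, 8, 3, 9, 188]
[7, 8, 275]
[7, 8, 3, 8, 3, 9, 188]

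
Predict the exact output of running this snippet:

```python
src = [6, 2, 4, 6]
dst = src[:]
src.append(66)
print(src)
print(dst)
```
[6, 2, 4, 6, 66]
[6, 2, 4, 6]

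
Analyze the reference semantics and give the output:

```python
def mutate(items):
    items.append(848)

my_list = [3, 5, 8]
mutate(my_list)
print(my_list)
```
[3, 5, 8, 848]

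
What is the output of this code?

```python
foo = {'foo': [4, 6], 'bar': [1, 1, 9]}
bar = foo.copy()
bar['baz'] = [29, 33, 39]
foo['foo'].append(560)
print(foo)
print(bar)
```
{'foo': [4, 6, 560], 'bar': [1, 1, 9]}
{'foo': [4, 6, 560], 'bar': [1, 1, 9], 'baz': [29, 33, 39]}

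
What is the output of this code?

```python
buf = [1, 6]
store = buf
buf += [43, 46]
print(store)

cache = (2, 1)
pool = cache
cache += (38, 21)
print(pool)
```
[1, 6, 43, 46]
(2, 1)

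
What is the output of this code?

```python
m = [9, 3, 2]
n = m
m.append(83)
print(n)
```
[9, 3, 2, 83]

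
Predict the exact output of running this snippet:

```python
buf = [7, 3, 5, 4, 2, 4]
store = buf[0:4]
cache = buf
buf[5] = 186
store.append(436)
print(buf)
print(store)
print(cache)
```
[7, 3, 5, 4, 2, 186]
[7, 3, 5, 4, 436]
[7, 3, 5, 4, 2, 186]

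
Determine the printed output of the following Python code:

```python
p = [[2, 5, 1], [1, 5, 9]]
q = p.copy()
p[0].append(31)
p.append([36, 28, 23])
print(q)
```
[[2, 5, 1, 31], [1, 5, 9]]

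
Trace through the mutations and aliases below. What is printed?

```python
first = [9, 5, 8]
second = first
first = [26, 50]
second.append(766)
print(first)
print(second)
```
[26, 50]
[9, 5, 8, 766]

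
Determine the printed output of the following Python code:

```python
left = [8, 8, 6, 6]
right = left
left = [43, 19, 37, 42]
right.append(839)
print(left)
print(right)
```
[43, 19, 37, 42]
[8, 8, 6, 6, 839]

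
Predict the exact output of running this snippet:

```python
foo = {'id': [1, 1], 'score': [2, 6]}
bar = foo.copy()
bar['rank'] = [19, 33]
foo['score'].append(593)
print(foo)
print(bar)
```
{'id': [1, 1], 'score': [2, 6, 593]}
{'id': [1, 1], 'score': [2, 6, 593], 'rank': [19, 33]}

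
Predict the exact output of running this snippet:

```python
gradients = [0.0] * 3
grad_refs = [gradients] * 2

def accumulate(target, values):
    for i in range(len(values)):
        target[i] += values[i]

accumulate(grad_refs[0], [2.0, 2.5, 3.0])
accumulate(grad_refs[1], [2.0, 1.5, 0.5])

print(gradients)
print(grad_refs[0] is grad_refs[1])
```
[4.0, 4.0, 3.5]
True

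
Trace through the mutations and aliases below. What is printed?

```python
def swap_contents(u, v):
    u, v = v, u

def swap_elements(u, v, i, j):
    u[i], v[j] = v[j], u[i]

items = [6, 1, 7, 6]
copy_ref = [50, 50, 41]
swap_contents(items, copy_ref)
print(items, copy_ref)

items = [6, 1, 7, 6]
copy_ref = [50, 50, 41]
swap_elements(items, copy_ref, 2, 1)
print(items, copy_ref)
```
[6, 1, 7, 6] [50, 50, 41]
[6, 1, 50, 6] [50, 7, 41]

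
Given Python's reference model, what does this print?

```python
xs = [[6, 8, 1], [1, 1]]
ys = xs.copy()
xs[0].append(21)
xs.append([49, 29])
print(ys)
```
[[6, 8, 1, 21], [1, 1]]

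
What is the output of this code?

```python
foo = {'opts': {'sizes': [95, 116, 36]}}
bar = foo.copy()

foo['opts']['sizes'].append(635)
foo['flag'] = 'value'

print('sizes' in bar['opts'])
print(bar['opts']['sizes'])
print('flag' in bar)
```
True
[95, 116, 36, 635]
False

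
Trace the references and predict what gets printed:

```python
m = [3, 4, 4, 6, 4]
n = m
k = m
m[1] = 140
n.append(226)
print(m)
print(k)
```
[3, 140, 4, 6, 4, 226]
[3, 140, 4, 6, 4, 226]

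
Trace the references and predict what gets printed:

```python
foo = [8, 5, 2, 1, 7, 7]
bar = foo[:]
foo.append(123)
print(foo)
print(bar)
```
[8, 5, 2, 1, 7, 7, 123]
[8, 5, 2, 1, 7, 7]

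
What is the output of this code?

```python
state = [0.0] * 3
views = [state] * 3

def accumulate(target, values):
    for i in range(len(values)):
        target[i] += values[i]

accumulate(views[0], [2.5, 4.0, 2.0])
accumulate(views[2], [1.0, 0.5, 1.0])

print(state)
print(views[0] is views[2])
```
[3.5, 4.5, 3.0]
True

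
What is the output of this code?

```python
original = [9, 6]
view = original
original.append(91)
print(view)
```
[9, 6, 91]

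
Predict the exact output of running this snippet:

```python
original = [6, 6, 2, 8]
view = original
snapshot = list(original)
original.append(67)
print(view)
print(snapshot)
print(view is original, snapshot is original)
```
[6, 6, 2, 8, 67]
[6, 6, 2, 8]
True False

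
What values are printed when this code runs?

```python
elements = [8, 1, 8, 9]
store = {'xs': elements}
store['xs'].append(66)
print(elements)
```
[8, 1, 8, 9, 66]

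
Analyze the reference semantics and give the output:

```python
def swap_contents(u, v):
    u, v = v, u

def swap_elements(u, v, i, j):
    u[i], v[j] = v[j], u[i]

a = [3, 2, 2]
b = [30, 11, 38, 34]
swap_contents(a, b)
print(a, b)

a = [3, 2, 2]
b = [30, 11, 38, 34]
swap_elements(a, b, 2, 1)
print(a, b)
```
[3, 2, 2] [30, 11, 38, 34]
[3, 2, 11] [30, 2, 38, 34]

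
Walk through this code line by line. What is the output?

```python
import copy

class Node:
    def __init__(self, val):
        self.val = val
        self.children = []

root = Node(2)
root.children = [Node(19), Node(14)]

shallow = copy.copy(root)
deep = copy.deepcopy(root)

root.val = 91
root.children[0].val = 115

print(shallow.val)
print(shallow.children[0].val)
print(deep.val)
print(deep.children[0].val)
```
2
115
2
19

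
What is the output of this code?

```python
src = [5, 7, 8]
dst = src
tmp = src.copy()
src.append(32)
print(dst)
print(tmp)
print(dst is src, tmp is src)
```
[5, 7, 8, 32]
[5, 7, 8]
True False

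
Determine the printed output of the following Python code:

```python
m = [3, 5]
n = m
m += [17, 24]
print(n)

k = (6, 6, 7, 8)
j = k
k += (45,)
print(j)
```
[3, 5, 17, 24]
(6, 6, 7, 8)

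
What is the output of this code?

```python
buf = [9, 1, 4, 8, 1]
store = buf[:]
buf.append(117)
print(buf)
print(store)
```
[9, 1, 4, 8, 1, 117]
[9, 1, 4, 8, 1]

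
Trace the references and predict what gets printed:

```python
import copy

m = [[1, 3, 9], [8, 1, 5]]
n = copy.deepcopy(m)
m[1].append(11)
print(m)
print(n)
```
[[1, 3, 9], [8, 1, 5, 11]]
[[1, 3, 9], [8, 1, 5]]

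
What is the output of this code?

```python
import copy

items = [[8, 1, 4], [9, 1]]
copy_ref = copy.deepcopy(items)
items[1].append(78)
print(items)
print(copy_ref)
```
[[8, 1, 4], [9, 1, 78]]
[[8, 1, 4], [9, 1]]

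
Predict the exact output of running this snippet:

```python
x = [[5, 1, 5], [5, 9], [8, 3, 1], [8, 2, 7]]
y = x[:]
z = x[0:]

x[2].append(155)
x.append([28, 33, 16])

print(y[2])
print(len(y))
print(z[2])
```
[8, 3, 1, 155]
4
[8, 3, 1, 155]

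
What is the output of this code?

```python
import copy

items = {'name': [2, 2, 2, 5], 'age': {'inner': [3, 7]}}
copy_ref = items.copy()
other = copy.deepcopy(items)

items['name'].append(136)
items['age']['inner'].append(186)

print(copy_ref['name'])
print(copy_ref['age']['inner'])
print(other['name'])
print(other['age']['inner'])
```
[2, 2, 2, 5, 136]
[3, 7, 186]
[2, 2, 2, 5]
[3, 7]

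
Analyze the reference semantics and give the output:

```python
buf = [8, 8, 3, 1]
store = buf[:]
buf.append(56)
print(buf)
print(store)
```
[8, 8, 3, 1, 56]
[8, 8, 3, 1]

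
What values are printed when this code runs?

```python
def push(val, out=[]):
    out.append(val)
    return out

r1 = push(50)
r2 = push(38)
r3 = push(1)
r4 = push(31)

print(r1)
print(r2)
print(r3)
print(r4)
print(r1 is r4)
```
[50, 38, 1, 31]
[50, 38, 1, 31]
[50, 38, 1, 31]
[50, 38, 1, 31]
True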